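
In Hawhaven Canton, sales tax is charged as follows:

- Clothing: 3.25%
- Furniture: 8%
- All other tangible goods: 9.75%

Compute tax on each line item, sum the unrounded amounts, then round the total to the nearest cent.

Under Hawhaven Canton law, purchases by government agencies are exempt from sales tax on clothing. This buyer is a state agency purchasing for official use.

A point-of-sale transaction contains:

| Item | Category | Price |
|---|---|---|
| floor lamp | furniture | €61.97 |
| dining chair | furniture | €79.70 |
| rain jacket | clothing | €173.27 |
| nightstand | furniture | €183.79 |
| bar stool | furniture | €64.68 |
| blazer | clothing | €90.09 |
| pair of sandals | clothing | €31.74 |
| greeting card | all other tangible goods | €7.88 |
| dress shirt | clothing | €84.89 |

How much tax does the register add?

€31.98

Floor lamp €61.97: furniture → 8% → €4.9576
Dining chair €79.70: furniture → 8% → €6.376
Rain jacket €173.27: clothing, buyer-exempt → 0% → €0.00
Nightstand €183.79: furniture → 8% → €14.7032
Bar stool €64.68: furniture → 8% → €5.1744
Blazer €90.09: clothing, buyer-exempt → 0% → €0.00
Pair of sandals €31.74: clothing, buyer-exempt → 0% → €0.00
Greeting card €7.88: all other tangible goods → 9.75% → €0.7683
Dress shirt €84.89: clothing, buyer-exempt → 0% → €0.00
Unrounded tax sum = €31.9795 → €31.98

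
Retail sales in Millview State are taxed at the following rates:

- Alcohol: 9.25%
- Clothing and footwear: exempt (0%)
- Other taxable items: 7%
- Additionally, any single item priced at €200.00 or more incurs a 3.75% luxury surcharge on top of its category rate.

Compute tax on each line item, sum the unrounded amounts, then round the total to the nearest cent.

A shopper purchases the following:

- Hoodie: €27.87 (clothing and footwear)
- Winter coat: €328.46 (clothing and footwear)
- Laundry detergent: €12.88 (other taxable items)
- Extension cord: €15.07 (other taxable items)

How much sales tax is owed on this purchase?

€14.27

Hoodie €27.87: clothing and footwear → 0% → €0.00
Winter coat €328.46: clothing and footwear → 0% + 3.75% surcharge = 3.75% → €12.31725
Laundry detergent €12.88: other taxable items → 7% → €0.9016
Extension cord €15.07: other taxable items → 7% → €1.0549
Unrounded tax sum = €14.27375 → €14.27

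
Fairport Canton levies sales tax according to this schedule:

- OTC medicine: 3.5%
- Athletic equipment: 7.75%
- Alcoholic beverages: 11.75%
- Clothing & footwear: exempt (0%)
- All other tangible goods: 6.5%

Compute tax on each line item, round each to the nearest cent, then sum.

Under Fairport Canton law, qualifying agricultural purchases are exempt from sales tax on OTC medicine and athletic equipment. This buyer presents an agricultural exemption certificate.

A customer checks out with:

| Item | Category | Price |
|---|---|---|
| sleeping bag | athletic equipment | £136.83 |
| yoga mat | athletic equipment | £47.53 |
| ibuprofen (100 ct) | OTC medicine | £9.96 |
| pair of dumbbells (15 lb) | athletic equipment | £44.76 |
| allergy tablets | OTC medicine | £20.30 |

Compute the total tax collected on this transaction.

Sleeping bag £136.83: athletic equipment, buyer-exempt → 0% → £0.00
Yoga mat £47.53: athletic equipment, buyer-exempt → 0% → £0.00
Ibuprofen (100 ct) £9.96: OTC medicine, buyer-exempt → 0% → £0.00
Pair of dumbbells (15 lb) £44.76: athletic equipment, buyer-exempt → 0% → £0.00
Allergy tablets £20.30: OTC medicine, buyer-exempt → 0% → £0.00
Total tax = £0.00

£0.00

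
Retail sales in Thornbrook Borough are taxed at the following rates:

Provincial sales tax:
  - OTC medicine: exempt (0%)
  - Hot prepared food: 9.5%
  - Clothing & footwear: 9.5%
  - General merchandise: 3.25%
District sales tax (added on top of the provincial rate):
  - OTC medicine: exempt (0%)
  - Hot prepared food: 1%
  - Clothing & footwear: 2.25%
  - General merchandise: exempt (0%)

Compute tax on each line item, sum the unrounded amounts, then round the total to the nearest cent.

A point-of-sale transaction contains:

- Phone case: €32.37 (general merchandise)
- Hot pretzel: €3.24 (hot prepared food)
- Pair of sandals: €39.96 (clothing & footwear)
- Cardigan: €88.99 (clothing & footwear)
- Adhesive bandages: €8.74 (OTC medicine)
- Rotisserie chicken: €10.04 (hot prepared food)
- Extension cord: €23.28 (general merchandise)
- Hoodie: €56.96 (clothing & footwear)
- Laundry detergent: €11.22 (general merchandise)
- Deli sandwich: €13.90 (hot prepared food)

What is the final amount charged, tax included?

€315.57

Phone case €32.37: general merchandise → 3.25% + 0% district = 3.25% → €1.052025
Hot pretzel €3.24: hot prepared food → 9.5% + 1% district = 10.5% → €0.3402
Pair of sandals €39.96: clothing & footwear → 9.5% + 2.25% district = 11.75% → €4.6953
Cardigan €88.99: clothing & footwear → 9.5% + 2.25% district = 11.75% → €10.456325
Adhesive bandages €8.74: OTC medicine → 0% + 0% district = 0% → €0.00
Rotisserie chicken €10.04: hot prepared food → 9.5% + 1% district = 10.5% → €1.0542
Extension cord €23.28: general merchandise → 3.25% + 0% district = 3.25% → €0.7566
Hoodie €56.96: clothing & footwear → 9.5% + 2.25% district = 11.75% → €6.6928
Laundry detergent €11.22: general merchandise → 3.25% + 0% district = 3.25% → €0.36465
Deli sandwich €13.90: hot prepared food → 9.5% + 1% district = 10.5% → €1.4595
Subtotal = €288.70; unrounded tax = €26.8716 → €26.87; total due = €315.57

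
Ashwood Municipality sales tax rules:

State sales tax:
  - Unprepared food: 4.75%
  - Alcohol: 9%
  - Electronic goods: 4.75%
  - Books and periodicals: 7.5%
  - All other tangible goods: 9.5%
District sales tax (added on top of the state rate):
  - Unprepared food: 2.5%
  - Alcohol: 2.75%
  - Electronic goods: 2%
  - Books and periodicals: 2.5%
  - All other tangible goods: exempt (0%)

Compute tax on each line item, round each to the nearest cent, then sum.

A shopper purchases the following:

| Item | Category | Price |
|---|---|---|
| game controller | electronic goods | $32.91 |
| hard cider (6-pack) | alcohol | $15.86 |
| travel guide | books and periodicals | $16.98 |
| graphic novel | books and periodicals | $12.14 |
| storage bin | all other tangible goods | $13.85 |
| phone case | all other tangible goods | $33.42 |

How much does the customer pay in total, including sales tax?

Game controller $32.91: electronic goods → 4.75% + 2% district = 6.75% → $2.22
Hard cider (6-pack) $15.86: alcohol → 9% + 2.75% district = 11.75% → $1.86
Travel guide $16.98: books and periodicals → 7.5% + 2.5% district = 10% → $1.70
Graphic novel $12.14: books and periodicals → 7.5% + 2.5% district = 10% → $1.21
Storage bin $13.85: all other tangible goods → 9.5% + 0% district = 9.5% → $1.32
Phone case $33.42: all other tangible goods → 9.5% + 0% district = 9.5% → $3.17
Subtotal = $125.16; tax = $11.48; total due = $136.64

$136.64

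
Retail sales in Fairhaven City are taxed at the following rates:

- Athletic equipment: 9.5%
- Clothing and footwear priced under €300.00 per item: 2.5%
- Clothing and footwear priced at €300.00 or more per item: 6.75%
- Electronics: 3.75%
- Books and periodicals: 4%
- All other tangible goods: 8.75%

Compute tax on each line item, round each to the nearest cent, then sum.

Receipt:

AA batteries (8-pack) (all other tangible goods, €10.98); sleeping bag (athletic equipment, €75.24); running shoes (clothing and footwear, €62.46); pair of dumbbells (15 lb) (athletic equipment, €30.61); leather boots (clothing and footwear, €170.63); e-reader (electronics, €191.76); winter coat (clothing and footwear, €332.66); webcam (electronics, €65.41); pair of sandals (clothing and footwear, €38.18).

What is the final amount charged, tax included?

AA batteries (8-pack) €10.98: all other tangible goods → 8.75% → €0.96
Sleeping bag €75.24: athletic equipment → 9.5% → €7.15
Running shoes €62.46: clothing and footwear, under €300.00 → 2.5% → €1.56
Pair of dumbbells (15 lb) €30.61: athletic equipment → 9.5% → €2.91
Leather boots €170.63: clothing and footwear, under €300.00 → 2.5% → €4.27
E-reader €191.76: electronics → 3.75% → €7.19
Winter coat €332.66: clothing and footwear, €300.00 or more → 6.75% → €22.45
Webcam €65.41: electronics → 3.75% → €2.45
Pair of sandals €38.18: clothing and footwear, under €300.00 → 2.5% → €0.95
Subtotal = €977.93; tax = €49.89; total due = €1027.82

€1027.82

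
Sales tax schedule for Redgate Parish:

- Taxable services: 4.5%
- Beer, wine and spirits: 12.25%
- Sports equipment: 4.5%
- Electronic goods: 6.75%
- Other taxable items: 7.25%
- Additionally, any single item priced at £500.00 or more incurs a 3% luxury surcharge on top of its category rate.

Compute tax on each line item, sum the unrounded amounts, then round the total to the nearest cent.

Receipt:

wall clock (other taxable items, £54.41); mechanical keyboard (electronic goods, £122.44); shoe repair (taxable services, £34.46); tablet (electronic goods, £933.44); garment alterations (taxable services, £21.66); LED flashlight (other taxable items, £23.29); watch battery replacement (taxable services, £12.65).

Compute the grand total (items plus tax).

£1310.35

Wall clock £54.41: other taxable items → 7.25% → £3.944725
Mechanical keyboard £122.44: electronic goods → 6.75% → £8.2647
Shoe repair £34.46: taxable services → 4.5% → £1.5507
Tablet £933.44: electronic goods → 6.75% + 3% surcharge = 9.75% → £91.0104
Garment alterations £21.66: taxable services → 4.5% → £0.9747
LED flashlight £23.29: other taxable items → 7.25% → £1.688525
Watch battery replacement £12.65: taxable services → 4.5% → £0.56925
Subtotal = £1202.35; unrounded tax = £108.003 → £108.00; total due = £1310.35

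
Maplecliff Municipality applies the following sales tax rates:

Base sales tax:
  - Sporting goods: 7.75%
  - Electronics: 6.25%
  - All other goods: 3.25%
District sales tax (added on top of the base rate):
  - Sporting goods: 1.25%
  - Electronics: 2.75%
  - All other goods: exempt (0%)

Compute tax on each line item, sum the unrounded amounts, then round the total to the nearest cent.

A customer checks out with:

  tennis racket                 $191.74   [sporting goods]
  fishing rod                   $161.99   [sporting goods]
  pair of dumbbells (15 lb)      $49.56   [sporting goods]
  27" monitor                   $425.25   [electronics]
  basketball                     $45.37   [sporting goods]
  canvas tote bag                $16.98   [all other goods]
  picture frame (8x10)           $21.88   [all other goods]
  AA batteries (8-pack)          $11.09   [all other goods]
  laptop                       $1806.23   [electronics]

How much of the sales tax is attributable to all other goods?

$1.62

Canvas tote bag $16.98: all other goods → 3.25% + 0% district = 3.25% → $0.55185
Picture frame (8x10) $21.88: all other goods → 3.25% + 0% district = 3.25% → $0.7111
AA batteries (8-pack) $11.09: all other goods → 3.25% + 0% district = 3.25% → $0.360425
Tax on all other goods: unrounded sum = $1.623375 → $1.62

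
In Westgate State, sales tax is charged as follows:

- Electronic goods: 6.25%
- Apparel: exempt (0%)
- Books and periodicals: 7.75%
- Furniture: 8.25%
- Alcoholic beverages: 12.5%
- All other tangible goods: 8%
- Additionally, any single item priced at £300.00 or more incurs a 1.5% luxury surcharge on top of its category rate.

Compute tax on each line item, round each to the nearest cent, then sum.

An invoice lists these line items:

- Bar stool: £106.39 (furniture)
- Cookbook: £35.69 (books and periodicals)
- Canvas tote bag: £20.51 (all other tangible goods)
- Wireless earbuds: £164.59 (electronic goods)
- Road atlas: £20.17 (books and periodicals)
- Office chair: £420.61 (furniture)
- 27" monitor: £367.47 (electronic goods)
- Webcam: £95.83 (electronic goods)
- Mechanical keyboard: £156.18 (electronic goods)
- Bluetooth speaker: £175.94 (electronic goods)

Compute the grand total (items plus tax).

£1684.66

Bar stool £106.39: furniture → 8.25% → £8.78
Cookbook £35.69: books and periodicals → 7.75% → £2.77
Canvas tote bag £20.51: all other tangible goods → 8% → £1.64
Wireless earbuds £164.59: electronic goods → 6.25% → £10.29
Road atlas £20.17: books and periodicals → 7.75% → £1.56
Office chair £420.61: furniture → 8.25% + 1.5% surcharge = 9.75% → £41.01
27" monitor £367.47: electronic goods → 6.25% + 1.5% surcharge = 7.75% → £28.48
Webcam £95.83: electronic goods → 6.25% → £5.99
Mechanical keyboard £156.18: electronic goods → 6.25% → £9.76
Bluetooth speaker £175.94: electronic goods → 6.25% → £11.00
Subtotal = £1563.38; tax = £121.28; total due = £1684.66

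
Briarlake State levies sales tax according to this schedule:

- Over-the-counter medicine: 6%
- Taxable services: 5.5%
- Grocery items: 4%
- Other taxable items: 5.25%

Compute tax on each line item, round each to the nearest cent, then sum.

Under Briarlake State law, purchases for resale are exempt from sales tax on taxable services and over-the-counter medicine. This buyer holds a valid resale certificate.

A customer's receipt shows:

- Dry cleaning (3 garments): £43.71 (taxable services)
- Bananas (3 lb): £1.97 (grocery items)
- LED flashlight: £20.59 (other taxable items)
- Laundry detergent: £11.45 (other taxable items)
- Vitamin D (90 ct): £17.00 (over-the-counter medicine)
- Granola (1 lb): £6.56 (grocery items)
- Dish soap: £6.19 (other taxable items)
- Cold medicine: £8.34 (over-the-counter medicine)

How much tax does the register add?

£2.34

Dry cleaning (3 garments) £43.71: taxable services, buyer-exempt → 0% → £0.00
Bananas (3 lb) £1.97: grocery items → 4% → £0.08
LED flashlight £20.59: other taxable items → 5.25% → £1.08
Laundry detergent £11.45: other taxable items → 5.25% → £0.60
Vitamin D (90 ct) £17.00: over-the-counter medicine, buyer-exempt → 0% → £0.00
Granola (1 lb) £6.56: grocery items → 4% → £0.26
Dish soap £6.19: other taxable items → 5.25% → £0.32
Cold medicine £8.34: over-the-counter medicine, buyer-exempt → 0% → £0.00
Total tax = £0.08 + £1.08 + £0.60 + £0.26 + £0.32 = £2.34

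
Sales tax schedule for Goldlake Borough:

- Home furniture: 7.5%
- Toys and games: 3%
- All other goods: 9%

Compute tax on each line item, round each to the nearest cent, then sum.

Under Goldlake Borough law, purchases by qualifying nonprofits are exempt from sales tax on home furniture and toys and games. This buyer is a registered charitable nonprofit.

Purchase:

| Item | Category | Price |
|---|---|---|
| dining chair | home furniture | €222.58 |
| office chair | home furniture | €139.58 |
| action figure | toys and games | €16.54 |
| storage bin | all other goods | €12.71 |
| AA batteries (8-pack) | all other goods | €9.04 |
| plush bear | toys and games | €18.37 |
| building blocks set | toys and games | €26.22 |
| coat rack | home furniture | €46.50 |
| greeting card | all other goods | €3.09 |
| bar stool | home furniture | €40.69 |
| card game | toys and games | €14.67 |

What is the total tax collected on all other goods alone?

Storage bin €12.71: all other goods → 9% → €1.14
AA batteries (8-pack) €9.04: all other goods → 9% → €0.81
Greeting card €3.09: all other goods → 9% → €0.28
Tax on all other goods = €1.14 + €0.81 + €0.28 = €2.23

€2.23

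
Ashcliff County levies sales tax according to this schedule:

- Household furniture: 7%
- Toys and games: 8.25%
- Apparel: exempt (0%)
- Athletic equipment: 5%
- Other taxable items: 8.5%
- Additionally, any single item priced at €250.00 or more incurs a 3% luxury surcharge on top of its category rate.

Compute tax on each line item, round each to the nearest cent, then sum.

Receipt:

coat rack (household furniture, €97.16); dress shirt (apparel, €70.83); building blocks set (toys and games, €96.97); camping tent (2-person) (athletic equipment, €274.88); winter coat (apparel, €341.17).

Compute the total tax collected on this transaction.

Coat rack €97.16: household furniture → 7% → €6.80
Dress shirt €70.83: apparel → 0% → €0.00
Building blocks set €96.97: toys and games → 8.25% → €8.00
Camping tent (2-person) €274.88: athletic equipment → 5% + 3% surcharge = 8% → €21.99
Winter coat €341.17: apparel → 0% + 3% surcharge = 3% → €10.24
Total tax = €6.80 + €8.00 + €21.99 + €10.24 = €47.03

€47.03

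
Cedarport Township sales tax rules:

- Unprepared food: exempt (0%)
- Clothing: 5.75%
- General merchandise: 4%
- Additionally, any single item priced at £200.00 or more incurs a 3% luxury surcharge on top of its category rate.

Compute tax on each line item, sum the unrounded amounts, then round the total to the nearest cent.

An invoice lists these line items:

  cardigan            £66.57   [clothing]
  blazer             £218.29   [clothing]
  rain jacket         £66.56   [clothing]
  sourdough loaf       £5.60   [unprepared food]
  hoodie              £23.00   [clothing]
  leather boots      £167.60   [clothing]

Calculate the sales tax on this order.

£37.71

Cardigan £66.57: clothing → 5.75% → £3.827775
Blazer £218.29: clothing → 5.75% + 3% surcharge = 8.75% → £19.100375
Rain jacket £66.56: clothing → 5.75% → £3.8272
Sourdough loaf £5.60: unprepared food → 0% → £0.00
Hoodie £23.00: clothing → 5.75% → £1.3225
Leather boots £167.60: clothing → 5.75% → £9.637
Unrounded tax sum = £37.71485 → £37.71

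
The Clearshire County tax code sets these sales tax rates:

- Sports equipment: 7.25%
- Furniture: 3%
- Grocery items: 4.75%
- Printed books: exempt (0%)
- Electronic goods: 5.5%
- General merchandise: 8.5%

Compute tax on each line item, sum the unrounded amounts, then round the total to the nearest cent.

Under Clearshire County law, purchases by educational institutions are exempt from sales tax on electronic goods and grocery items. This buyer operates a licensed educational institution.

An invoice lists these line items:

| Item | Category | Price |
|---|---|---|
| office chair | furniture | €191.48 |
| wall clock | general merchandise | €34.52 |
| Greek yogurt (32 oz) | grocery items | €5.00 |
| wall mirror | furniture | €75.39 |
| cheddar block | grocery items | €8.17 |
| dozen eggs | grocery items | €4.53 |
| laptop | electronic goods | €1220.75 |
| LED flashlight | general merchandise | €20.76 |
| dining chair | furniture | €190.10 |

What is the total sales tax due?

€18.41

Office chair €191.48: furniture → 3% → €5.7444
Wall clock €34.52: general merchandise → 8.5% → €2.9342
Greek yogurt (32 oz) €5.00: grocery items, buyer-exempt → 0% → €0.00
Wall mirror €75.39: furniture → 3% → €2.2617
Cheddar block €8.17: grocery items, buyer-exempt → 0% → €0.00
Dozen eggs €4.53: grocery items, buyer-exempt → 0% → €0.00
Laptop €1220.75: electronic goods, buyer-exempt → 0% → €0.00
LED flashlight €20.76: general merchandise → 8.5% → €1.7646
Dining chair €190.10: furniture → 3% → €5.703
Unrounded tax sum = €18.4079 → €18.41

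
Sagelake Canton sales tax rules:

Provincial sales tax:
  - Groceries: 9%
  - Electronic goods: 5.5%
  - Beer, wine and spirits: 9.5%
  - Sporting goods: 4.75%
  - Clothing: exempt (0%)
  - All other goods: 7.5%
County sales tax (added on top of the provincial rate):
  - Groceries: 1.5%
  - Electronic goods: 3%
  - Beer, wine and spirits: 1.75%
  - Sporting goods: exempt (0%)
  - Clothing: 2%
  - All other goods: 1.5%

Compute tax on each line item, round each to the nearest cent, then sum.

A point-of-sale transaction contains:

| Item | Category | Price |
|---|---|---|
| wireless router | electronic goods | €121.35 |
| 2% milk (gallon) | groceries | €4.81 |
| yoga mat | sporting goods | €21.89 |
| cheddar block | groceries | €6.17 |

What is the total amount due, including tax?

€166.73

Wireless router €121.35: electronic goods → 5.5% + 3% county = 8.5% → €10.31
2% milk (gallon) €4.81: groceries → 9% + 1.5% county = 10.5% → €0.51
Yoga mat €21.89: sporting goods → 4.75% + 0% county = 4.75% → €1.04
Cheddar block €6.17: groceries → 9% + 1.5% county = 10.5% → €0.65
Subtotal = €154.22; tax = €12.51; total due = €166.73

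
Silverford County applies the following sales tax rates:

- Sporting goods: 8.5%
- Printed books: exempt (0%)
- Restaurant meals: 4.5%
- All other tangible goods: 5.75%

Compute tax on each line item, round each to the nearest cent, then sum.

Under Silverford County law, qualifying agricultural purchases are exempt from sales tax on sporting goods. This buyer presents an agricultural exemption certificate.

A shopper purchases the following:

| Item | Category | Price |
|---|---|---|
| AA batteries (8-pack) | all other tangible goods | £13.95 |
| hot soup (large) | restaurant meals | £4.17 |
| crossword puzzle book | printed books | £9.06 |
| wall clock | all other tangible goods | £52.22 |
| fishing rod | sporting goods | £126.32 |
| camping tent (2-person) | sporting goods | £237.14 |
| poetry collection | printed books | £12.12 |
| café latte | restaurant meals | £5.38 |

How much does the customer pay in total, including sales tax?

£464.59

AA batteries (8-pack) £13.95: all other tangible goods → 5.75% → £0.80
Hot soup (large) £4.17: restaurant meals → 4.5% → £0.19
Crossword puzzle book £9.06: printed books → 0% → £0.00
Wall clock £52.22: all other tangible goods → 5.75% → £3.00
Fishing rod £126.32: sporting goods, buyer-exempt → 0% → £0.00
Camping tent (2-person) £237.14: sporting goods, buyer-exempt → 0% → £0.00
Poetry collection £12.12: printed books → 0% → £0.00
Café latte £5.38: restaurant meals → 4.5% → £0.24
Subtotal = £460.36; tax = £4.23; total due = £464.59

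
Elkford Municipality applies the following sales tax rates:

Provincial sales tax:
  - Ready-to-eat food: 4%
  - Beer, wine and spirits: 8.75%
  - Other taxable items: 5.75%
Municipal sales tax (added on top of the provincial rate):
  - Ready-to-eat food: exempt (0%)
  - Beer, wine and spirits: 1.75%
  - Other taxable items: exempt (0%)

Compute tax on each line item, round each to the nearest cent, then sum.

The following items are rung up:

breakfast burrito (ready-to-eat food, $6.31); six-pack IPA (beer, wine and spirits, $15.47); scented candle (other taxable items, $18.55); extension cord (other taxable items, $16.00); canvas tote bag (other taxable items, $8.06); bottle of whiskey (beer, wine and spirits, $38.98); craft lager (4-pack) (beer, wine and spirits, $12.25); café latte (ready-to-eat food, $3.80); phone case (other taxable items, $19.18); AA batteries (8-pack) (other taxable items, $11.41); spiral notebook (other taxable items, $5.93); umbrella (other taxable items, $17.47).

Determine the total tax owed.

$12.95

Breakfast burrito $6.31: ready-to-eat food → 4% + 0% municipal = 4% → $0.25
Six-pack IPA $15.47: beer, wine and spirits → 8.75% + 1.75% municipal = 10.5% → $1.62
Scented candle $18.55: other taxable items → 5.75% + 0% municipal = 5.75% → $1.07
Extension cord $16.00: other taxable items → 5.75% + 0% municipal = 5.75% → $0.92
Canvas tote bag $8.06: other taxable items → 5.75% + 0% municipal = 5.75% → $0.46
Bottle of whiskey $38.98: beer, wine and spirits → 8.75% + 1.75% municipal = 10.5% → $4.09
Craft lager (4-pack) $12.25: beer, wine and spirits → 8.75% + 1.75% municipal = 10.5% → $1.29
Café latte $3.80: ready-to-eat food → 4% + 0% municipal = 4% → $0.15
Phone case $19.18: other taxable items → 5.75% + 0% municipal = 5.75% → $1.10
AA batteries (8-pack) $11.41: other taxable items → 5.75% + 0% municipal = 5.75% → $0.66
Spiral notebook $5.93: other taxable items → 5.75% + 0% municipal = 5.75% → $0.34
Umbrella $17.47: other taxable items → 5.75% + 0% municipal = 5.75% → $1.00
Total tax = $0.25 + $1.62 + $1.07 + $0.92 + $0.46 + $4.09 + $1.29 + $0.15 + $1.10 + $0.66 + $0.34 + $1.00 = $12.95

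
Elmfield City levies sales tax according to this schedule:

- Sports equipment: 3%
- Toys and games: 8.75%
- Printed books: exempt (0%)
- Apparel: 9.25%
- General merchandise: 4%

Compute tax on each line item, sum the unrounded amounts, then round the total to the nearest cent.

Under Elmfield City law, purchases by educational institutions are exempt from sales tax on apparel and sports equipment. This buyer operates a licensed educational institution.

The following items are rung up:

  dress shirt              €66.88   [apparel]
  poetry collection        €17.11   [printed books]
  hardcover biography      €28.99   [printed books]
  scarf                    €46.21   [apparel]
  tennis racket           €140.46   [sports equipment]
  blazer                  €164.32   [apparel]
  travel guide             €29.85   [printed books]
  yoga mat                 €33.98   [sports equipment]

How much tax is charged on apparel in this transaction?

Dress shirt €66.88: apparel, buyer-exempt → 0% → €0.00
Scarf €46.21: apparel, buyer-exempt → 0% → €0.00
Blazer €164.32: apparel, buyer-exempt → 0% → €0.00
Tax on apparel: unrounded sum = €0.00 → €0.00

€0.00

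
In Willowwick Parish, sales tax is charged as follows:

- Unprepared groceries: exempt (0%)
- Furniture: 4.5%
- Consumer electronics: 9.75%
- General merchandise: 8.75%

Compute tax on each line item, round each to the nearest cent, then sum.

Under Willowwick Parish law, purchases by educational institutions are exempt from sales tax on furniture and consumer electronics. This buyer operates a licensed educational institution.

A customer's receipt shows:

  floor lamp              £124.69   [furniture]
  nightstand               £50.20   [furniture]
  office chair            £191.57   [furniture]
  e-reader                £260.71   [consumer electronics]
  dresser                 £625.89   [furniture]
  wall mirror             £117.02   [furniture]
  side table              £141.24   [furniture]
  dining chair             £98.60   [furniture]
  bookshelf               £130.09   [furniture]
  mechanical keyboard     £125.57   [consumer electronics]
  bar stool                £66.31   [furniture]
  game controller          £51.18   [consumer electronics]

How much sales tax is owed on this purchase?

£0.00

Floor lamp £124.69: furniture, buyer-exempt → 0% → £0.00
Nightstand £50.20: furniture, buyer-exempt → 0% → £0.00
Office chair £191.57: furniture, buyer-exempt → 0% → £0.00
E-reader £260.71: consumer electronics, buyer-exempt → 0% → £0.00
Dresser £625.89: furniture, buyer-exempt → 0% → £0.00
Wall mirror £117.02: furniture, buyer-exempt → 0% → £0.00
Side table £141.24: furniture, buyer-exempt → 0% → £0.00
Dining chair £98.60: furniture, buyer-exempt → 0% → £0.00
Bookshelf £130.09: furniture, buyer-exempt → 0% → £0.00
Mechanical keyboard £125.57: consumer electronics, buyer-exempt → 0% → £0.00
Bar stool £66.31: furniture, buyer-exempt → 0% → £0.00
Game controller £51.18: consumer electronics, buyer-exempt → 0% → £0.00
Total tax = £0.00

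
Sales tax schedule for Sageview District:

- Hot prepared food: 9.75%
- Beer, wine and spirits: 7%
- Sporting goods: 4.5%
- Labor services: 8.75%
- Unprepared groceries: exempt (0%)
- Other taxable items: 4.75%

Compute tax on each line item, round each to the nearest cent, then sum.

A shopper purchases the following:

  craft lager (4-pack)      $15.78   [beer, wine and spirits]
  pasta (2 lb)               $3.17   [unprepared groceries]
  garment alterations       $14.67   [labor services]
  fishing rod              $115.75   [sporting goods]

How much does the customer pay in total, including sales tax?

$156.96

Craft lager (4-pack) $15.78: beer, wine and spirits → 7% → $1.10
Pasta (2 lb) $3.17: unprepared groceries → 0% → $0.00
Garment alterations $14.67: labor services → 8.75% → $1.28
Fishing rod $115.75: sporting goods → 4.5% → $5.21
Subtotal = $149.37; tax = $7.59; total due = $156.96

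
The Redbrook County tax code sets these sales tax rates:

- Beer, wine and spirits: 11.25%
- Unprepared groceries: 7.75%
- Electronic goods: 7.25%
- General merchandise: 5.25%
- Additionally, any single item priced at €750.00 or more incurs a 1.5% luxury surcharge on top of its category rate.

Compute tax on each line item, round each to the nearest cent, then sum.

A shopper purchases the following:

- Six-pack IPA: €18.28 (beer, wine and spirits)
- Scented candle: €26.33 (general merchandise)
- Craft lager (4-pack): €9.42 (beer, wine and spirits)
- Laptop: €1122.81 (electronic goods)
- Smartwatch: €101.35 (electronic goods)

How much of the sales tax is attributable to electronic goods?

€105.60

Laptop €1122.81: electronic goods → 7.25% + 1.5% surcharge = 8.75% → €98.25
Smartwatch €101.35: electronic goods → 7.25% → €7.35
Tax on electronic goods = €98.25 + €7.35 = €105.60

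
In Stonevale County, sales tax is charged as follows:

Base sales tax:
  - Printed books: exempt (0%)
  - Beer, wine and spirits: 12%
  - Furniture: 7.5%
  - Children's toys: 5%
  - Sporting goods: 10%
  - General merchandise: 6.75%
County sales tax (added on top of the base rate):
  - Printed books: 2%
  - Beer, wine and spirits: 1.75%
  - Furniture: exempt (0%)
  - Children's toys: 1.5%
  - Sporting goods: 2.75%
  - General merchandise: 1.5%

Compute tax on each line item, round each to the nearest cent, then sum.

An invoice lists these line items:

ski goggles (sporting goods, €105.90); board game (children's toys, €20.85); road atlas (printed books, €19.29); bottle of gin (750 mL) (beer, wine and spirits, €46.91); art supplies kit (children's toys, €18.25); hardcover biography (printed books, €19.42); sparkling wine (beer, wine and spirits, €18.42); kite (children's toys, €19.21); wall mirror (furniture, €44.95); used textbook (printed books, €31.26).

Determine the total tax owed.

Ski goggles €105.90: sporting goods → 10% + 2.75% county = 12.75% → €13.50
Board game €20.85: children's toys → 5% + 1.5% county = 6.5% → €1.36
Road atlas €19.29: printed books → 0% + 2% county = 2% → €0.39
Bottle of gin (750 mL) €46.91: beer, wine and spirits → 12% + 1.75% county = 13.75% → €6.45
Art supplies kit €18.25: children's toys → 5% + 1.5% county = 6.5% → €1.19
Hardcover biography €19.42: printed books → 0% + 2% county = 2% → €0.39
Sparkling wine €18.42: beer, wine and spirits → 12% + 1.75% county = 13.75% → €2.53
Kite €19.21: children's toys → 5% + 1.5% county = 6.5% → €1.25
Wall mirror €44.95: furniture → 7.5% + 0% county = 7.5% → €3.37
Used textbook €31.26: printed books → 0% + 2% county = 2% → €0.63
Total tax = €13.50 + €1.36 + €0.39 + €6.45 + €1.19 + €0.39 + €2.53 + €1.25 + €3.37 + €0.63 = €31.06

€31.06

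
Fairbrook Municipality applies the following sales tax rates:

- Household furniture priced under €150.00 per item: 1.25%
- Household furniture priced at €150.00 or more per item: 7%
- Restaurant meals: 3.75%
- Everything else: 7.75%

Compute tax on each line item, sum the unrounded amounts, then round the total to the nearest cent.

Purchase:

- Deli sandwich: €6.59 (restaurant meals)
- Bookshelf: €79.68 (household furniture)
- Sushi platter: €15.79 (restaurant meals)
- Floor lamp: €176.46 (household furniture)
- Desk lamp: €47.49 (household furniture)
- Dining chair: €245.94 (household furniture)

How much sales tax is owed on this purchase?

€32.00

Deli sandwich €6.59: restaurant meals → 3.75% → €0.247125
Bookshelf €79.68: household furniture, under €150.00 → 1.25% → €0.996
Sushi platter €15.79: restaurant meals → 3.75% → €0.592125
Floor lamp €176.46: household furniture, €150.00 or more → 7% → €12.3522
Desk lamp €47.49: household furniture, under €150.00 → 1.25% → €0.593625
Dining chair €245.94: household furniture, €150.00 or more → 7% → €17.2158
Unrounded tax sum = €31.996875 → €32.00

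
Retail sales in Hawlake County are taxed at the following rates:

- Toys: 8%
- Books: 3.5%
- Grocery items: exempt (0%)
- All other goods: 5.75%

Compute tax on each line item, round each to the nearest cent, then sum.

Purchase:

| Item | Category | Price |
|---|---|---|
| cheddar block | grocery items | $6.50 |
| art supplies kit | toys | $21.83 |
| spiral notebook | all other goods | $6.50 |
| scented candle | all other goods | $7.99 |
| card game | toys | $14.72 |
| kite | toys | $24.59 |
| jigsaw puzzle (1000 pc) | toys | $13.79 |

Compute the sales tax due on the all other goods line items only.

Spiral notebook $6.50: all other goods → 5.75% → $0.37
Scented candle $7.99: all other goods → 5.75% → $0.46
Tax on all other goods = $0.37 + $0.46 = $0.83

$0.83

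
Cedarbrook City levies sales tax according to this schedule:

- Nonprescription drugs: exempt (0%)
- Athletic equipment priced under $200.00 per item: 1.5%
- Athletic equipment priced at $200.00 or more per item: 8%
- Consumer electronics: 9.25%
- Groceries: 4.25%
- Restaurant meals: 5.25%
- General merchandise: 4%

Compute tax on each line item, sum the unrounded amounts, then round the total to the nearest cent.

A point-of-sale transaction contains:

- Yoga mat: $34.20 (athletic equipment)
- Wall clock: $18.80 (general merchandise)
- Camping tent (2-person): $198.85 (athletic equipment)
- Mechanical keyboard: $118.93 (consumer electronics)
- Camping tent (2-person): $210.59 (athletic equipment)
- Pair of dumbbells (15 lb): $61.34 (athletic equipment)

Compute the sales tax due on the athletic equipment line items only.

$21.26

Yoga mat $34.20: athletic equipment, under $200.00 → 1.5% → $0.513
Camping tent (2-person) $198.85: athletic equipment, under $200.00 → 1.5% → $2.98275
Camping tent (2-person) $210.59: athletic equipment, $200.00 or more → 8% → $16.8472
Pair of dumbbells (15 lb) $61.34: athletic equipment, under $200.00 → 1.5% → $0.9201
Tax on athletic equipment: unrounded sum = $21.26305 → $21.26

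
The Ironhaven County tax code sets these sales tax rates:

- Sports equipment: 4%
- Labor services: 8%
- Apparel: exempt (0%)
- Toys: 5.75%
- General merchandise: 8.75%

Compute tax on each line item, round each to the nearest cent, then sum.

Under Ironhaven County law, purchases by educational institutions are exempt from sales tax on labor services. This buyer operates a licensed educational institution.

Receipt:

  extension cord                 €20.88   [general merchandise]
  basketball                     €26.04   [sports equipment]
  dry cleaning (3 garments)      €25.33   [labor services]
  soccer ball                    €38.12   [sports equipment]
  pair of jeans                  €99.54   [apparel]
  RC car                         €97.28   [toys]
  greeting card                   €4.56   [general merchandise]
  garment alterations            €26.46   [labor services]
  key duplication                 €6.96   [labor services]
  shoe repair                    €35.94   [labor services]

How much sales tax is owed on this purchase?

Extension cord €20.88: general merchandise → 8.75% → €1.83
Basketball €26.04: sports equipment → 4% → €1.04
Dry cleaning (3 garments) €25.33: labor services, buyer-exempt → 0% → €0.00
Soccer ball €38.12: sports equipment → 4% → €1.52
Pair of jeans €99.54: apparel → 0% → €0.00
RC car €97.28: toys → 5.75% → €5.59
Greeting card €4.56: general merchandise → 8.75% → €0.40
Garment alterations €26.46: labor services, buyer-exempt → 0% → €0.00
Key duplication €6.96: labor services, buyer-exempt → 0% → €0.00
Shoe repair €35.94: labor services, buyer-exempt → 0% → €0.00
Total tax = €1.83 + €1.04 + €1.52 + €5.59 + €0.40 = €10.38

€10.38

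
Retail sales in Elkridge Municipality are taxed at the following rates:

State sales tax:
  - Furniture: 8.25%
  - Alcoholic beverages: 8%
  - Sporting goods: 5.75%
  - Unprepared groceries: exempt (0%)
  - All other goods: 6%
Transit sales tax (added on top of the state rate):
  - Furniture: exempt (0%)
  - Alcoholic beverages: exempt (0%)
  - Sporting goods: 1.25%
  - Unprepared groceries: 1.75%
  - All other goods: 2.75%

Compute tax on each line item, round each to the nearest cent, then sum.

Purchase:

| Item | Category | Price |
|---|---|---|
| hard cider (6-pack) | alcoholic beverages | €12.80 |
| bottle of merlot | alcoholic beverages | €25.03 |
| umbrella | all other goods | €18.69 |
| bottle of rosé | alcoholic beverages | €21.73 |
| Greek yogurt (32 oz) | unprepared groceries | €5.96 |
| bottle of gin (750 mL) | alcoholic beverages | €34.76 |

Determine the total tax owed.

Hard cider (6-pack) €12.80: alcoholic beverages → 8% + 0% transit = 8% → €1.02
Bottle of merlot €25.03: alcoholic beverages → 8% + 0% transit = 8% → €2.00
Umbrella €18.69: all other goods → 6% + 2.75% transit = 8.75% → €1.64
Bottle of rosé €21.73: alcoholic beverages → 8% + 0% transit = 8% → €1.74
Greek yogurt (32 oz) €5.96: unprepared groceries → 0% + 1.75% transit = 1.75% → €0.10
Bottle of gin (750 mL) €34.76: alcoholic beverages → 8% + 0% transit = 8% → €2.78
Total tax = €1.02 + €2.00 + €1.64 + €1.74 + €0.10 + €2.78 = €9.28

€9.28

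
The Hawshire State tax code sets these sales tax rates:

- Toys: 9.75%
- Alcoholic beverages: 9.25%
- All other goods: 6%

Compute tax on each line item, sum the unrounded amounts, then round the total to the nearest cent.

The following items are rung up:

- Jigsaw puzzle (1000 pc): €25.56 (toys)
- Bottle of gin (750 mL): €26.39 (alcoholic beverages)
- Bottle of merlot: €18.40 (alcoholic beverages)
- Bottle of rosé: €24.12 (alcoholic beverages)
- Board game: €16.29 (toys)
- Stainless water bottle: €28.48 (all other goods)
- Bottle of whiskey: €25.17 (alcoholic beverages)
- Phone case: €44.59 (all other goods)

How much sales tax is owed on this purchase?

€17.17

Jigsaw puzzle (1000 pc) €25.56: toys → 9.75% → €2.4921
Bottle of gin (750 mL) €26.39: alcoholic beverages → 9.25% → €2.441075
Bottle of merlot €18.40: alcoholic beverages → 9.25% → €1.702
Bottle of rosé €24.12: alcoholic beverages → 9.25% → €2.2311
Board game €16.29: toys → 9.75% → €1.588275
Stainless water bottle €28.48: all other goods → 6% → €1.7088
Bottle of whiskey €25.17: alcoholic beverages → 9.25% → €2.328225
Phone case €44.59: all other goods → 6% → €2.6754
Unrounded tax sum = €17.166975 → €17.17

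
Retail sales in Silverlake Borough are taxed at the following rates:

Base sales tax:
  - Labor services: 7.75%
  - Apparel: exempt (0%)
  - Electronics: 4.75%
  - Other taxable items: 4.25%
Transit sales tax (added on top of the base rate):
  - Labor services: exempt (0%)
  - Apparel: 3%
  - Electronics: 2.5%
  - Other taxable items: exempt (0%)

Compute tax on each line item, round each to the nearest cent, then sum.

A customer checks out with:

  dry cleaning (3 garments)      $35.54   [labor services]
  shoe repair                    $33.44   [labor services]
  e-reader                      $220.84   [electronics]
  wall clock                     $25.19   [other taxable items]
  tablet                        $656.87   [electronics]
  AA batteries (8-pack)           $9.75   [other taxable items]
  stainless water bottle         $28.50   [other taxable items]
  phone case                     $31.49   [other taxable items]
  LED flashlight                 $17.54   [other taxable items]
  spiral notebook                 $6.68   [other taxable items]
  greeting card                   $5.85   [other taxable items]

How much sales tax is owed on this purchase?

Dry cleaning (3 garments) $35.54: labor services → 7.75% + 0% transit = 7.75% → $2.75
Shoe repair $33.44: labor services → 7.75% + 0% transit = 7.75% → $2.59
E-reader $220.84: electronics → 4.75% + 2.5% transit = 7.25% → $16.01
Wall clock $25.19: other taxable items → 4.25% + 0% transit = 4.25% → $1.07
Tablet $656.87: electronics → 4.75% + 2.5% transit = 7.25% → $47.62
AA batteries (8-pack) $9.75: other taxable items → 4.25% + 0% transit = 4.25% → $0.41
Stainless water bottle $28.50: other taxable items → 4.25% + 0% transit = 4.25% → $1.21
Phone case $31.49: other taxable items → 4.25% + 0% transit = 4.25% → $1.34
LED flashlight $17.54: other taxable items → 4.25% + 0% transit = 4.25% → $0.75
Spiral notebook $6.68: other taxable items → 4.25% + 0% transit = 4.25% → $0.28
Greeting card $5.85: other taxable items → 4.25% + 0% transit = 4.25% → $0.25
Total tax = $2.75 + $2.59 + $16.01 + $1.07 + $47.62 + $0.41 + $1.21 + $1.34 + $0.75 + $0.28 + $0.25 = $74.28

$74.28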